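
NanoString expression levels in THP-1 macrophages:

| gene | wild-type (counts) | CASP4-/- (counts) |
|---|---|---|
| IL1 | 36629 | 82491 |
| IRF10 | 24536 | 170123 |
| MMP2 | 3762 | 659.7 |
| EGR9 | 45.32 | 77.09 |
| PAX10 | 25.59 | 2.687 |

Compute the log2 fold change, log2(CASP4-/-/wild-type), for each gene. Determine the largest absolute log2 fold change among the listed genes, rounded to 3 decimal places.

3.252

log2(82491/36629) = 1.171  (IL1)
log2(170123/24536) = 2.794  (IRF10)
log2(659.7/3762) = -2.512  (MMP2)
log2(77.09/45.32) = 0.766  (EGR9)
log2(2.687/25.59) = -3.252  (PAX10)
The largest magnitude belongs to PAX10.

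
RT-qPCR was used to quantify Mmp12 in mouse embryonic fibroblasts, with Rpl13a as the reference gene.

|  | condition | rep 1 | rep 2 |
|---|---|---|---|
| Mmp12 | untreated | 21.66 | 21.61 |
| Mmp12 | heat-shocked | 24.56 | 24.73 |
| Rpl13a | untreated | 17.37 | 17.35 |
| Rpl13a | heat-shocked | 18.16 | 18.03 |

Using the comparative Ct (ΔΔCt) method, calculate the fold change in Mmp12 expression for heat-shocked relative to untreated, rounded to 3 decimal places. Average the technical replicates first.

0.207

Mean Ct: Mmp12 untreated 21.635; Mmp12 heat-shocked 24.645; Rpl13a untreated 17.360; Rpl13a heat-shocked 18.095
ΔCt(untreated) = 21.635 − 17.360 = 4.275
ΔCt(heat-shocked) = 24.645 − 18.095 = 6.550
ΔΔCt = 6.550 − 4.275 = 2.275
Fold change = 2^(−2.275) = 0.2066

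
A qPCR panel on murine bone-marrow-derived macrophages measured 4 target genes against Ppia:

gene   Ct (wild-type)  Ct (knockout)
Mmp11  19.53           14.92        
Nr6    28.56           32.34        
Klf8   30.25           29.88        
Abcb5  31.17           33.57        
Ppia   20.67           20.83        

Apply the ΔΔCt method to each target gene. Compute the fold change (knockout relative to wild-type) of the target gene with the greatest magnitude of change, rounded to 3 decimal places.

27.284

Mmp11: ΔΔCt = (14.92−20.83) − (19.53−20.67) = -5.91 − (-1.14) = -4.77; fold change = 2^4.77 = 27.284
Nr6: ΔΔCt = (32.34−20.83) − (28.56−20.67) = 11.51 − 7.89 = 3.62; fold change = 2^-3.62 = 0.081
Klf8: ΔΔCt = (29.88−20.83) − (30.25−20.67) = 9.05 − 9.58 = -0.53; fold change = 2^0.53 = 1.444
Abcb5: ΔΔCt = (33.57−20.83) − (31.17−20.67) = 12.74 − 10.50 = 2.24; fold change = 2^-2.24 = 0.212
Mmp11 has the largest |ΔΔCt| = 4.77.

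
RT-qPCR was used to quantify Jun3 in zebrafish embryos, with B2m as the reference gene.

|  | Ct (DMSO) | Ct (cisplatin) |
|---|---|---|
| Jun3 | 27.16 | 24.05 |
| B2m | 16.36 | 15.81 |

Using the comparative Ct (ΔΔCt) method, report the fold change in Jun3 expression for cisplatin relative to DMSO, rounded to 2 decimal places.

ΔCt(DMSO) = 27.160 − 16.360 = 10.800
ΔCt(cisplatin) = 24.050 − 15.810 = 8.240
ΔΔCt = 8.240 − 10.800 = -2.560
Fold change = 2^(−(-2.560)) = 2^2.560 = 5.897

5.90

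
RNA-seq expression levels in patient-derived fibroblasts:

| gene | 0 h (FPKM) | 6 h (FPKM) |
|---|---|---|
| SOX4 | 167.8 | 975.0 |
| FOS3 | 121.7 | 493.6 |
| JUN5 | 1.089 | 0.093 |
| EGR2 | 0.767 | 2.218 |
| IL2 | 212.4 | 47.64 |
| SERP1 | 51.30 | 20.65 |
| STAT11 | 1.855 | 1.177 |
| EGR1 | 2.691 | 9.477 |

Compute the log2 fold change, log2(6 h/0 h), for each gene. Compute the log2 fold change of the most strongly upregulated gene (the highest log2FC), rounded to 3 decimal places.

log2(975.0/167.8) = 2.539  (SOX4)
log2(493.6/121.7) = 2.020  (FOS3)
log2(0.093/1.089) = -3.550  (JUN5)
log2(2.218/0.767) = 1.532  (EGR2)
log2(47.64/212.4) = -2.157  (IL2)
log2(20.65/51.30) = -1.313  (SERP1)
log2(1.177/1.855) = -0.656  (STAT11)
log2(9.477/2.691) = 1.816  (EGR1)
SOX4 is most strongly upregulated.

2.539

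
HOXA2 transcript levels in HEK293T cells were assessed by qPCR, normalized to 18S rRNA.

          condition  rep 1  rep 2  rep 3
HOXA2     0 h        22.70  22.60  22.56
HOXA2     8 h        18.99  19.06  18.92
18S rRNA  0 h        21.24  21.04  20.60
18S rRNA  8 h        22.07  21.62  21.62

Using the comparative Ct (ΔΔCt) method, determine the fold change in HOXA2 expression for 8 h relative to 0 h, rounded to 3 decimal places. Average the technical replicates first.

Mean Ct: HOXA2 0 h 22.620; HOXA2 8 h 18.990; 18S rRNA 0 h 20.960; 18S rRNA 8 h 21.770
ΔCt(0 h) = 22.620 − 20.960 = 1.660
ΔCt(8 h) = 18.990 − 21.770 = -2.780
ΔΔCt = -2.780 − 1.660 = -4.440
Fold change = 2^(−(-4.440)) = 2^4.440 = 21.7057

21.706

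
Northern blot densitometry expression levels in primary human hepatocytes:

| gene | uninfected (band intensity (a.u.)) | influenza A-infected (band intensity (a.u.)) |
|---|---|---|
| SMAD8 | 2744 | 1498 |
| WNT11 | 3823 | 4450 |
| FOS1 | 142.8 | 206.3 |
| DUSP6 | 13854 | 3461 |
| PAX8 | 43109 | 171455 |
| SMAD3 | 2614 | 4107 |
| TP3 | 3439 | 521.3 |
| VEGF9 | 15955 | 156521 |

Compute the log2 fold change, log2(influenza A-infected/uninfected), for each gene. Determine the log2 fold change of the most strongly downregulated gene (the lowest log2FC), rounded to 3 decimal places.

-2.722

log2(1498/2744) = -0.873  (SMAD8)
log2(4450/3823) = 0.219  (WNT11)
log2(206.3/142.8) = 0.531  (FOS1)
log2(3461/13854) = -2.001  (DUSP6)
log2(171455/43109) = 1.992  (PAX8)
log2(4107/2614) = 0.652  (SMAD3)
log2(521.3/3439) = -2.722  (TP3)
log2(156521/15955) = 3.294  (VEGF9)
TP3 is most strongly downregulated.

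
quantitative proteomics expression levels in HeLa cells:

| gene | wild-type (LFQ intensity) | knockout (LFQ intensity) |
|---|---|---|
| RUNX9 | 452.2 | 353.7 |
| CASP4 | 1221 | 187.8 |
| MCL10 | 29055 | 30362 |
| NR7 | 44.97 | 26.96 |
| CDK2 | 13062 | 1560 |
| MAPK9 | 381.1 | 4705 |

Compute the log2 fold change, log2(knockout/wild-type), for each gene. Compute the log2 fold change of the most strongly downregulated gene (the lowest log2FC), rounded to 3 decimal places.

log2(353.7/452.2) = -0.354  (RUNX9)
log2(187.8/1221) = -2.701  (CASP4)
log2(30362/29055) = 0.063  (MCL10)
log2(26.96/44.97) = -0.738  (NR7)
log2(1560/13062) = -3.066  (CDK2)
log2(4705/381.1) = 3.626  (MAPK9)
CDK2 is most strongly downregulated.

-3.066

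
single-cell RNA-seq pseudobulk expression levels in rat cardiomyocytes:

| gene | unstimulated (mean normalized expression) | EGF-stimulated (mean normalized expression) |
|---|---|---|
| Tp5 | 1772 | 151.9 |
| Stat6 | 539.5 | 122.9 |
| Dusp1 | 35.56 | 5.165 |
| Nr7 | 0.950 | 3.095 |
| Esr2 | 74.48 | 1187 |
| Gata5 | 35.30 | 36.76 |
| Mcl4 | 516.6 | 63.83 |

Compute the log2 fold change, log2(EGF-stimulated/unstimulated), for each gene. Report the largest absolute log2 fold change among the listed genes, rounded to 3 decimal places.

3.994

log2(151.9/1772) = -3.544  (Tp5)
log2(122.9/539.5) = -2.134  (Stat6)
log2(5.165/35.56) = -2.783  (Dusp1)
log2(3.095/0.950) = 1.704  (Nr7)
log2(1187/74.48) = 3.994  (Esr2)
log2(36.76/35.30) = 0.058  (Gata5)
log2(63.83/516.6) = -3.017  (Mcl4)
The largest magnitude belongs to Esr2.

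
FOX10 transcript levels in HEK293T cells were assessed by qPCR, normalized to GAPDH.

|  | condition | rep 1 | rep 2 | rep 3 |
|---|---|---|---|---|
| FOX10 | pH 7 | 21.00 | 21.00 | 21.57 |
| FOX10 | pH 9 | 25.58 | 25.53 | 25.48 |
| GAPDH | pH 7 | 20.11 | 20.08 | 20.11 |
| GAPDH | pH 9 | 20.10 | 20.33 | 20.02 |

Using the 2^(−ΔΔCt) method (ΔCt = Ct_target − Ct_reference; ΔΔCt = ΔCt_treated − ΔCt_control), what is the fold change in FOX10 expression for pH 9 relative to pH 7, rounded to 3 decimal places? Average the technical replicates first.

Mean Ct: FOX10 pH 7 21.190; FOX10 pH 9 25.530; GAPDH pH 7 20.100; GAPDH pH 9 20.150
ΔCt(pH 7) = 21.190 − 20.100 = 1.090
ΔCt(pH 9) = 25.530 − 20.150 = 5.380
ΔΔCt = 5.380 − 1.090 = 4.290
Fold change = 2^(−4.290) = 0.0511

0.051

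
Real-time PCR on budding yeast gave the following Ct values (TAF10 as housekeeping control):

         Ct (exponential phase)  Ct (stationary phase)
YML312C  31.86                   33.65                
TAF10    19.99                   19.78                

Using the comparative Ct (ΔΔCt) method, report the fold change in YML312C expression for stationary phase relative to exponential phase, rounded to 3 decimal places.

0.250

ΔCt(exponential phase) = 31.860 − 19.990 = 11.870
ΔCt(stationary phase) = 33.650 − 19.780 = 13.870
ΔΔCt = 13.870 − 11.870 = 2.000
Fold change = 2^(−2.000) = 0.2500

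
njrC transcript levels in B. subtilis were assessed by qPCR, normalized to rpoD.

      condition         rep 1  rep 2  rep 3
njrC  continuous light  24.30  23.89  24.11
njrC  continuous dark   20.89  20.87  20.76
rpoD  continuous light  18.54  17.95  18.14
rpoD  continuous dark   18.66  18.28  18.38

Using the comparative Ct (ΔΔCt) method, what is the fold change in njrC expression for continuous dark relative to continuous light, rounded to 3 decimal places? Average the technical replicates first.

Mean Ct: njrC continuous light 24.100; njrC continuous dark 20.840; rpoD continuous light 18.210; rpoD continuous dark 18.440
ΔCt(continuous light) = 24.100 − 18.210 = 5.890
ΔCt(continuous dark) = 20.840 − 18.440 = 2.400
ΔΔCt = 2.400 − 5.890 = -3.490
Fold change = 2^(−(-3.490)) = 2^3.490 = 11.2356

11.236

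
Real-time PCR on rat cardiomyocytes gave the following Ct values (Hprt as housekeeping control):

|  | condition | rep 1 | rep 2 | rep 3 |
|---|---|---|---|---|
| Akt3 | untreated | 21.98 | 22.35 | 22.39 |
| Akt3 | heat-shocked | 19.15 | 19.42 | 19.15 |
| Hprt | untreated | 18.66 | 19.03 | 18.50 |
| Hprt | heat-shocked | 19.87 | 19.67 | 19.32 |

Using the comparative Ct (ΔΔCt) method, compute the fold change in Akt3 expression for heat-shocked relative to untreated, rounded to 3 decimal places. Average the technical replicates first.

Mean Ct: Akt3 untreated 22.240; Akt3 heat-shocked 19.240; Hprt untreated 18.730; Hprt heat-shocked 19.620
ΔCt(untreated) = 22.240 − 18.730 = 3.510
ΔCt(heat-shocked) = 19.240 − 19.620 = -0.380
ΔΔCt = -0.380 − 3.510 = -3.890
Fold change = 2^(−(-3.890)) = 2^3.890 = 14.8254

14.825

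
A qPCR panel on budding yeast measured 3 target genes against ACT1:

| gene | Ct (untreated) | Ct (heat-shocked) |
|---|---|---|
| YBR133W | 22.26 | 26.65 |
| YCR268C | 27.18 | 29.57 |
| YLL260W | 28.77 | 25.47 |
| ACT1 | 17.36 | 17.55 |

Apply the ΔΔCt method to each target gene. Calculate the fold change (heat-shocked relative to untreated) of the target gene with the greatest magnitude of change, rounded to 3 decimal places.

0.054

YBR133W: ΔΔCt = (26.65−17.55) − (22.26−17.36) = 9.10 − 4.90 = 4.20; fold change = 2^-4.20 = 0.054
YCR268C: ΔΔCt = (29.57−17.55) − (27.18−17.36) = 12.02 − 9.82 = 2.20; fold change = 2^-2.20 = 0.218
YLL260W: ΔΔCt = (25.47−17.55) − (28.77−17.36) = 7.92 − 11.41 = -3.49; fold change = 2^3.49 = 11.236
YBR133W has the largest |ΔΔCt| = 4.20.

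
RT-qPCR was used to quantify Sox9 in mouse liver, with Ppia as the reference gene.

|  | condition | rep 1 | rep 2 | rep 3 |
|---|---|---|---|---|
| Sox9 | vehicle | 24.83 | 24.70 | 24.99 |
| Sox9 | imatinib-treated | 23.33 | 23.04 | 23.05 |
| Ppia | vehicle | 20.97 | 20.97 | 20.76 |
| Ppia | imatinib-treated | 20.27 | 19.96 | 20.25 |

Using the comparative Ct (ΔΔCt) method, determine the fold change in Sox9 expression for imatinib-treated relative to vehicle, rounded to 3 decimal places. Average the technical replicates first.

Mean Ct: Sox9 vehicle 24.840; Sox9 imatinib-treated 23.140; Ppia vehicle 20.900; Ppia imatinib-treated 20.160
ΔCt(vehicle) = 24.840 − 20.900 = 3.940
ΔCt(imatinib-treated) = 23.140 − 20.160 = 2.980
ΔΔCt = 2.980 − 3.940 = -0.960
Fold change = 2^(−(-0.960)) = 2^0.960 = 1.9453

1.945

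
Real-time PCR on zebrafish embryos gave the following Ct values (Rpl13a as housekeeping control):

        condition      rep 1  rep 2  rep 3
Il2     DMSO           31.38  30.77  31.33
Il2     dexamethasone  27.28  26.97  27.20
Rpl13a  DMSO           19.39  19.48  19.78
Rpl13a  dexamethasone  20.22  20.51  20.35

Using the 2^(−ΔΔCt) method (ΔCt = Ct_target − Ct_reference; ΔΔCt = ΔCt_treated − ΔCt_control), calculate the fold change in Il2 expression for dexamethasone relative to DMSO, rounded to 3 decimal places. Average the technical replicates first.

Mean Ct: Il2 DMSO 31.160; Il2 dexamethasone 27.150; Rpl13a DMSO 19.550; Rpl13a dexamethasone 20.360
ΔCt(DMSO) = 31.160 − 19.550 = 11.610
ΔCt(dexamethasone) = 27.150 − 20.360 = 6.790
ΔΔCt = 6.790 − 11.610 = -4.820
Fold change = 2^(−(-4.820)) = 2^4.820 = 28.2465

28.246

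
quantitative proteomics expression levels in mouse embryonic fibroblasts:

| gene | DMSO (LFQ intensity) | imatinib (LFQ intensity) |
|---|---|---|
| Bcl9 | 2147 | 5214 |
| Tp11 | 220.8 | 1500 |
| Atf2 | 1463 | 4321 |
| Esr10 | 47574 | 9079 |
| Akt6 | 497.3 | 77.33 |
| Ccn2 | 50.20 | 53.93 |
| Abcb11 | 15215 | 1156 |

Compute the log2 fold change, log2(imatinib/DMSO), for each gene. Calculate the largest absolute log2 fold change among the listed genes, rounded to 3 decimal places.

3.718

log2(5214/2147) = 1.280  (Bcl9)
log2(1500/220.8) = 2.764  (Tp11)
log2(4321/1463) = 1.562  (Atf2)
log2(9079/47574) = -2.390  (Esr10)
log2(77.33/497.3) = -2.685  (Akt6)
log2(53.93/50.20) = 0.103  (Ccn2)
log2(1156/15215) = -3.718  (Abcb11)
The largest magnitude belongs to Abcb11.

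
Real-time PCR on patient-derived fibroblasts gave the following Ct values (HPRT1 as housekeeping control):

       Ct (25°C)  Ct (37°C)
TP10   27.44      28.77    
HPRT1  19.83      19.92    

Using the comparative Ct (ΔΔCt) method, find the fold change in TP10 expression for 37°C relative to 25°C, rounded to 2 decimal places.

0.42

ΔCt(25°C) = 27.440 − 19.830 = 7.610
ΔCt(37°C) = 28.770 − 19.920 = 8.850
ΔΔCt = 8.850 − 7.610 = 1.240
Fold change = 2^(−1.240) = 0.423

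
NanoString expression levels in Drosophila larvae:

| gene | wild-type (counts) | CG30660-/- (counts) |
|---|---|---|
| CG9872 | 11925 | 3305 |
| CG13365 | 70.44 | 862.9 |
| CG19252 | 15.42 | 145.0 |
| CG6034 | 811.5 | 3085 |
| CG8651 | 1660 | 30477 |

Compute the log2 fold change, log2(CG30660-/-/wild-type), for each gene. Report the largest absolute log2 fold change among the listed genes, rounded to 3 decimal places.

log2(3305/11925) = -1.851  (CG9872)
log2(862.9/70.44) = 3.615  (CG13365)
log2(145.0/15.42) = 3.233  (CG19252)
log2(3085/811.5) = 1.927  (CG6034)
log2(30477/1660) = 4.198  (CG8651)
The largest magnitude belongs to CG8651.

4.198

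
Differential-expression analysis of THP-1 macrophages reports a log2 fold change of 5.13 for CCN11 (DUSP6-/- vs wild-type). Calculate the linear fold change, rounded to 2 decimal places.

35.02

Fold change = 2^(5.13) = 35.017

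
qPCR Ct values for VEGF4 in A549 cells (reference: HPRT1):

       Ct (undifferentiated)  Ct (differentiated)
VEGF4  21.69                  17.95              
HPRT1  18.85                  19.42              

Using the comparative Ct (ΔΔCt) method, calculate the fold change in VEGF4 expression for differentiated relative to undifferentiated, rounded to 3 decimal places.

19.835

ΔCt(undifferentiated) = 21.690 − 18.850 = 2.840
ΔCt(differentiated) = 17.950 − 19.420 = -1.470
ΔΔCt = -1.470 − 2.840 = -4.310
Fold change = 2^(−(-4.310)) = 2^4.310 = 19.8353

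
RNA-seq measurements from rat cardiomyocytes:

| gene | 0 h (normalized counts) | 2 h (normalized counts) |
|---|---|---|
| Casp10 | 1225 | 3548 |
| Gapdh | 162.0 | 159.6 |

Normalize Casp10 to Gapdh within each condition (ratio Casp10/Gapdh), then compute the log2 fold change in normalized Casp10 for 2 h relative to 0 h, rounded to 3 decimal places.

1.556

Casp10/Gapdh (0 h) = 1225 / 162.0 = 7.5617
Casp10/Gapdh (2 h) = 3548 / 159.6 = 22.231
Fold change = 22.231 / 7.5617 = 2.9399
log2(2.9399) = 1.5558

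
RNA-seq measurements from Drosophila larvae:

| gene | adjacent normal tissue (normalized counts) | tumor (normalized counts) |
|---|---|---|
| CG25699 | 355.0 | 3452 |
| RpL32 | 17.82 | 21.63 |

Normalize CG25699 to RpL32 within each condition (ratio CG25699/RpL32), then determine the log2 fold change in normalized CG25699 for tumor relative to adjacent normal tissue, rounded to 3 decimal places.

3.002

CG25699/RpL32 (adjacent normal tissue) = 355.0 / 17.82 = 19.921
CG25699/RpL32 (tumor) = 3452 / 21.63 = 159.59
Fold change = 159.59 / 19.921 = 8.0111
log2(8.0111) = 3.0020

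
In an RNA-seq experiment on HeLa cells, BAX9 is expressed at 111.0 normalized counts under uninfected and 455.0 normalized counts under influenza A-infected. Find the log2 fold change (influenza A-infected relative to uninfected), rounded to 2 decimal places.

Fold change = 455.0 / 111.0 = 4.0991
log2(4.0991) = 2.035

2.04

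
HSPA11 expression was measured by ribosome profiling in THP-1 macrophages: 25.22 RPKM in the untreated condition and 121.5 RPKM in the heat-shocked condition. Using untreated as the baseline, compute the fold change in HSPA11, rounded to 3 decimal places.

Fold change = 121.5 / 25.22 = 4.8176
HSPA11 is upregulated.

4.818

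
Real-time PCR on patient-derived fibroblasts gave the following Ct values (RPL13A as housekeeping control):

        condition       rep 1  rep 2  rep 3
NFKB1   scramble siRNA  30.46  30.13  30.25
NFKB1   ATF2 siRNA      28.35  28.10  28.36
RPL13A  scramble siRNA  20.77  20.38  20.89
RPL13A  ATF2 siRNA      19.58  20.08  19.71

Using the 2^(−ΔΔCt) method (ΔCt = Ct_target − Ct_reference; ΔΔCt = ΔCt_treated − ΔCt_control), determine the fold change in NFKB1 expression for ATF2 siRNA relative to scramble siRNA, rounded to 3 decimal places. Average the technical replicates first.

2.173

Mean Ct: NFKB1 scramble siRNA 30.280; NFKB1 ATF2 siRNA 28.270; RPL13A scramble siRNA 20.680; RPL13A ATF2 siRNA 19.790
ΔCt(scramble siRNA) = 30.280 − 20.680 = 9.600
ΔCt(ATF2 siRNA) = 28.270 − 19.790 = 8.480
ΔΔCt = 8.480 − 9.600 = -1.120
Fold change = 2^(−(-1.120)) = 2^1.120 = 2.1735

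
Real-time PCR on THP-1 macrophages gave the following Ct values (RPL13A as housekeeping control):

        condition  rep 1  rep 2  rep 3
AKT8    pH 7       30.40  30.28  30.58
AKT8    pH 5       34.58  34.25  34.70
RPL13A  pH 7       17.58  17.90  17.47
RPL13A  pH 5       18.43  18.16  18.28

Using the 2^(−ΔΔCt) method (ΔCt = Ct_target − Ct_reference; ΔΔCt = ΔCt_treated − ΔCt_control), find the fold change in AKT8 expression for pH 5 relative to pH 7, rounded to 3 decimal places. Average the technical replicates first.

0.092

Mean Ct: AKT8 pH 7 30.420; AKT8 pH 5 34.510; RPL13A pH 7 17.650; RPL13A pH 5 18.290
ΔCt(pH 7) = 30.420 − 17.650 = 12.770
ΔCt(pH 5) = 34.510 − 18.290 = 16.220
ΔΔCt = 16.220 − 12.770 = 3.450
Fold change = 2^(−3.450) = 0.0915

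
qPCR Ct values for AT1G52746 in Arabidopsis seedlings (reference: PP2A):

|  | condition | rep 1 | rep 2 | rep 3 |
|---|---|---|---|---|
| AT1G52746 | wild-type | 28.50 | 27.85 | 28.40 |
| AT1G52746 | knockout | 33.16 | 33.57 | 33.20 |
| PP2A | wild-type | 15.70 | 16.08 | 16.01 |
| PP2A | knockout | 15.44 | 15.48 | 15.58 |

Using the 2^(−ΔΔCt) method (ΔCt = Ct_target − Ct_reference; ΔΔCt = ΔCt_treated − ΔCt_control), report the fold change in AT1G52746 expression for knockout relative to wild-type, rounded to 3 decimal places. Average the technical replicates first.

Mean Ct: AT1G52746 wild-type 28.250; AT1G52746 knockout 33.310; PP2A wild-type 15.930; PP2A knockout 15.500
ΔCt(wild-type) = 28.250 − 15.930 = 12.320
ΔCt(knockout) = 33.310 − 15.500 = 17.810
ΔΔCt = 17.810 − 12.320 = 5.490
Fold change = 2^(−5.490) = 0.0223

0.022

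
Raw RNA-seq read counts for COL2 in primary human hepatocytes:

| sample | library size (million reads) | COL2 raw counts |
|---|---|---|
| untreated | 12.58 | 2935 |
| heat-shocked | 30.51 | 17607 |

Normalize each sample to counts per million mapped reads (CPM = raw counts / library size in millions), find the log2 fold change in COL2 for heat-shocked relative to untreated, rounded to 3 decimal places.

CPM(untreated) = 2935 / 12.58 = 233.3068
CPM(heat-shocked) = 17607 / 30.51 = 577.0895
Fold change = 577.0895 / 233.3068 = 2.47352
log2(2.47352) = 1.3066

1.307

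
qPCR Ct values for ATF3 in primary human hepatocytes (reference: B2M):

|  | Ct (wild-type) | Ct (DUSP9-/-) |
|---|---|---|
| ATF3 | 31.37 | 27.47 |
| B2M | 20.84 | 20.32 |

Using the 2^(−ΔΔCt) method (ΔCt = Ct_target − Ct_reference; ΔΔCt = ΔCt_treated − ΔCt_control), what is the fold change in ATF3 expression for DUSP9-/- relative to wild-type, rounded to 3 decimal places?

ΔCt(wild-type) = 31.370 − 20.840 = 10.530
ΔCt(DUSP9-/-) = 27.470 − 20.320 = 7.150
ΔΔCt = 7.150 − 10.530 = -3.380
Fold change = 2^(−(-3.380)) = 2^3.380 = 10.4107

10.411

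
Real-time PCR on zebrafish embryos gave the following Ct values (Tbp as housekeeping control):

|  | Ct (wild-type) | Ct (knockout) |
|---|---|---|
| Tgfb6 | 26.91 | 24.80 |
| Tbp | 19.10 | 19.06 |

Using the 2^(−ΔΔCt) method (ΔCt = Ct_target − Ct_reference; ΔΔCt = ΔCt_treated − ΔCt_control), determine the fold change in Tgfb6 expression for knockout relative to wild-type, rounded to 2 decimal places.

4.20

ΔCt(wild-type) = 26.910 − 19.100 = 7.810
ΔCt(knockout) = 24.800 − 19.060 = 5.740
ΔΔCt = 5.740 − 7.810 = -2.070
Fold change = 2^(−(-2.070)) = 2^2.070 = 4.199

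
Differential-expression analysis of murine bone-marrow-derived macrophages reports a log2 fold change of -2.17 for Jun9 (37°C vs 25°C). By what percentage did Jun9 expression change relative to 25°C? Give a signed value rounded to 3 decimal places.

-77.779%

Fold change = 2^(-2.17) = 0.2222
Percent change = (FC − 1) × 100% = (0.2222 − 1) × 100 = -77.779%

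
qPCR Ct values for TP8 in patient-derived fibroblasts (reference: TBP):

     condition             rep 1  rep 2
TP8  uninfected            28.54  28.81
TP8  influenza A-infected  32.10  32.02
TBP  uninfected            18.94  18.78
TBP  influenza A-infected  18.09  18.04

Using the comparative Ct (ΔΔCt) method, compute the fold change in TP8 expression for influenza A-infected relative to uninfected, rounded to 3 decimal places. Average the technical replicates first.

Mean Ct: TP8 uninfected 28.675; TP8 influenza A-infected 32.060; TBP uninfected 18.860; TBP influenza A-infected 18.065
ΔCt(uninfected) = 28.675 − 18.860 = 9.815
ΔCt(influenza A-infected) = 32.060 − 18.065 = 13.995
ΔΔCt = 13.995 − 9.815 = 4.180
Fold change = 2^(−4.180) = 0.0552

0.055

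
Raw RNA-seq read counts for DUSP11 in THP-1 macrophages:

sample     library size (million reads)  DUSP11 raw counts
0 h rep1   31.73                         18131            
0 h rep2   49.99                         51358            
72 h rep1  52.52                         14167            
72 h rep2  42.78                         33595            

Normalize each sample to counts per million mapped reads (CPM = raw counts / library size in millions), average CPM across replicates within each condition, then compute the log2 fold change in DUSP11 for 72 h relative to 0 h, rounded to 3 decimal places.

CPM(0 h rep1) = 18131 / 31.73 = 571.4151
CPM(0 h rep2) = 51358 / 49.99 = 1027.3655
CPM(72 h rep1) = 14167 / 52.52 = 269.7449
CPM(72 h rep2) = 33595 / 42.78 = 785.2969
mean CPM(0 h) = 799.3903; mean CPM(72 h) = 527.5209
Fold change = 527.5209 / 799.3903 = 0.65990
log2(0.65990) = -0.5997

-0.600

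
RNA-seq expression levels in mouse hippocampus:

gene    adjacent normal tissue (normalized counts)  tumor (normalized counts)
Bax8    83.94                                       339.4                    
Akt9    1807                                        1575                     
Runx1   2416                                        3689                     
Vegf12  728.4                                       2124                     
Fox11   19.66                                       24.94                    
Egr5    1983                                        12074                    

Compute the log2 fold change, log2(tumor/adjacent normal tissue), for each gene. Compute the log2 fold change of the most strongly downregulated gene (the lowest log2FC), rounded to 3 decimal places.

-0.198

log2(339.4/83.94) = 2.016  (Bax8)
log2(1575/1807) = -0.198  (Akt9)
log2(3689/2416) = 0.611  (Runx1)
log2(2124/728.4) = 1.544  (Vegf12)
log2(24.94/19.66) = 0.343  (Fox11)
log2(12074/1983) = 2.606  (Egr5)
Akt9 is most strongly downregulated.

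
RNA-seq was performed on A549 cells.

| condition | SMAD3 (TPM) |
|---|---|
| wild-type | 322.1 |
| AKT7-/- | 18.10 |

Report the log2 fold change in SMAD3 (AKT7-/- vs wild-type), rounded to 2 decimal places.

Fold change = 18.10 / 322.1 = 0.0562
log2(0.0562) = -4.153

-4.15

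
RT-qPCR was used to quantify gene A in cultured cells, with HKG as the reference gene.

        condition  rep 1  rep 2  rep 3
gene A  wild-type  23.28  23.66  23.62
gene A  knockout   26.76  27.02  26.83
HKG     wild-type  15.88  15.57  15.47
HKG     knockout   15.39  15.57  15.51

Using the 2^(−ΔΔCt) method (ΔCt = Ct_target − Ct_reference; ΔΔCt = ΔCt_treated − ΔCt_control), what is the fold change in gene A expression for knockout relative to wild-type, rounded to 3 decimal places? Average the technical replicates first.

0.088

Mean Ct: gene A wild-type 23.520; gene A knockout 26.870; HKG wild-type 15.640; HKG knockout 15.490
ΔCt(wild-type) = 23.520 − 15.640 = 7.880
ΔCt(knockout) = 26.870 − 15.490 = 11.380
ΔΔCt = 11.380 − 7.880 = 3.500
Fold change = 2^(−3.500) = 0.0884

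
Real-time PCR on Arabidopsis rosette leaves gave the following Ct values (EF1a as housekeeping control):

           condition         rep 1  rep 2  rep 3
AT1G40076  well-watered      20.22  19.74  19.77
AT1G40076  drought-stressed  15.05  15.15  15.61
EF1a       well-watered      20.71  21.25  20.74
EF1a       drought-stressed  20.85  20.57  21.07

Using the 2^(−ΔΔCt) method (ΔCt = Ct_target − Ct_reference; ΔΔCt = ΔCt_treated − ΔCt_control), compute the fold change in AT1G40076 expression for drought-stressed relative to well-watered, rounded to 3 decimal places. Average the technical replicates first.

23.752

Mean Ct: AT1G40076 well-watered 19.910; AT1G40076 drought-stressed 15.270; EF1a well-watered 20.900; EF1a drought-stressed 20.830
ΔCt(well-watered) = 19.910 − 20.900 = -0.990
ΔCt(drought-stressed) = 15.270 − 20.830 = -5.560
ΔΔCt = -5.560 − (-0.990) = -4.570
Fold change = 2^(−(-4.570)) = 2^4.570 = 23.7524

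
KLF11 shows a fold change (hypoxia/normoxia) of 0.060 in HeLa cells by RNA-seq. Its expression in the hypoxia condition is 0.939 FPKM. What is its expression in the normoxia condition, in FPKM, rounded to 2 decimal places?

normoxia expression = 0.939 / 0.060 = 15.65

15.65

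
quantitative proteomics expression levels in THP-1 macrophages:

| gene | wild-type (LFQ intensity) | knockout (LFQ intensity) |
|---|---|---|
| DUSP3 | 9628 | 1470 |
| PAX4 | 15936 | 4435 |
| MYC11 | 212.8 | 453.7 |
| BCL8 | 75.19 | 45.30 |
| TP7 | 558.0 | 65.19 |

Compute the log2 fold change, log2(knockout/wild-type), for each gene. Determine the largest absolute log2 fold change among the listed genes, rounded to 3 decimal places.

log2(1470/9628) = -2.711  (DUSP3)
log2(4435/15936) = -1.845  (PAX4)
log2(453.7/212.8) = 1.092  (MYC11)
log2(45.30/75.19) = -0.731  (BCL8)
log2(65.19/558.0) = -3.098  (TP7)
The largest magnitude belongs to TP7.

3.098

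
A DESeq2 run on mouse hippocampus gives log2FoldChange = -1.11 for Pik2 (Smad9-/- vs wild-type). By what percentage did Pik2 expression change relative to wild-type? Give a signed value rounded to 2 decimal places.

Fold change = 2^(-1.11) = 0.4633
Percent change = (FC − 1) × 100% = (0.4633 − 1) × 100 = -53.67%

-53.67%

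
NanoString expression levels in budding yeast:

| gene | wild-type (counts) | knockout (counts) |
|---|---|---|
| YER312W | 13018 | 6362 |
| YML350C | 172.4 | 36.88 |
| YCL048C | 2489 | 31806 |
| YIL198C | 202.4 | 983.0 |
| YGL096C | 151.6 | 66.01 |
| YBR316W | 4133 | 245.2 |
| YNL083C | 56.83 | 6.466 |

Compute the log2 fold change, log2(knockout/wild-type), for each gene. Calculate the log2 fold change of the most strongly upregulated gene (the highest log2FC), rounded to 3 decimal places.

log2(6362/13018) = -1.033  (YER312W)
log2(36.88/172.4) = -2.225  (YML350C)
log2(31806/2489) = 3.676  (YCL048C)
log2(983.0/202.4) = 2.280  (YIL198C)
log2(66.01/151.6) = -1.200  (YGL096C)
log2(245.2/4133) = -4.075  (YBR316W)
log2(6.466/56.83) = -3.136  (YNL083C)
YCL048C is most strongly upregulated.

3.676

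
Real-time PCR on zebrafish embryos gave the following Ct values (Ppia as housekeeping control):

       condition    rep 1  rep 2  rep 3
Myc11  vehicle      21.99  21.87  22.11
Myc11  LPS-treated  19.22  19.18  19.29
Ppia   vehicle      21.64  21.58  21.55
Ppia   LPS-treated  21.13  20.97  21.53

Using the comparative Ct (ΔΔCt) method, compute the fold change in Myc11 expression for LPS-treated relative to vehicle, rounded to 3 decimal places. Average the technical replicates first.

Mean Ct: Myc11 vehicle 21.990; Myc11 LPS-treated 19.230; Ppia vehicle 21.590; Ppia LPS-treated 21.210
ΔCt(vehicle) = 21.990 − 21.590 = 0.400
ΔCt(LPS-treated) = 19.230 − 21.210 = -1.980
ΔΔCt = -1.980 − 0.400 = -2.380
Fold change = 2^(−(-2.380)) = 2^2.380 = 5.2054

5.205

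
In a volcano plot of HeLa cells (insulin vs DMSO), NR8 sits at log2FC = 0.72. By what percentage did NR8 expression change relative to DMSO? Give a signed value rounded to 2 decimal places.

64.72%

Fold change = 2^(0.72) = 1.6472
Percent change = (FC − 1) × 100% = (1.6472 − 1) × 100 = 64.72%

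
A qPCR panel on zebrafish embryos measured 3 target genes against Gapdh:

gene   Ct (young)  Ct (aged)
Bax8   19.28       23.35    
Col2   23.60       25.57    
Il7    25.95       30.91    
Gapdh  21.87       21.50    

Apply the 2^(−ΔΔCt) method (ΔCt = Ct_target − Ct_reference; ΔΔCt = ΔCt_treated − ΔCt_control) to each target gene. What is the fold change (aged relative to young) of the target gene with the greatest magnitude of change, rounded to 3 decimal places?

0.025

Bax8: ΔΔCt = (23.35−21.50) − (19.28−21.87) = 1.85 − (-2.59) = 4.44; fold change = 2^-4.44 = 0.046
Col2: ΔΔCt = (25.57−21.50) − (23.60−21.87) = 4.07 − 1.73 = 2.34; fold change = 2^-2.34 = 0.198
Il7: ΔΔCt = (30.91−21.50) − (25.95−21.87) = 9.41 − 4.08 = 5.33; fold change = 2^-5.33 = 0.025
Il7 has the largest |ΔΔCt| = 5.33.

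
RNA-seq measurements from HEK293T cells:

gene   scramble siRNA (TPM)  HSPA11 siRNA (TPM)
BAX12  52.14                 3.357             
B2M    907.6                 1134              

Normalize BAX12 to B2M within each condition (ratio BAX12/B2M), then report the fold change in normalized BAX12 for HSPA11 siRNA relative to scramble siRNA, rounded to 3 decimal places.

BAX12/B2M (scramble siRNA) = 52.14 / 907.6 = 0.057448
BAX12/B2M (HSPA11 siRNA) = 3.357 / 1134 = 0.0029603
Fold change = 0.0029603 / 0.057448 = 0.0515

0.052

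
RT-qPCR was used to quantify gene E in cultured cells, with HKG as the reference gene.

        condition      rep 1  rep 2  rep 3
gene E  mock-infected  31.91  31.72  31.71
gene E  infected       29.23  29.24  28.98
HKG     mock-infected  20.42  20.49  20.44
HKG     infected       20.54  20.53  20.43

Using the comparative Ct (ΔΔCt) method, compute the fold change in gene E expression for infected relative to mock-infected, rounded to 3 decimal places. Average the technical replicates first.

Mean Ct: gene E mock-infected 31.780; gene E infected 29.150; HKG mock-infected 20.450; HKG infected 20.500
ΔCt(mock-infected) = 31.780 − 20.450 = 11.330
ΔCt(infected) = 29.150 − 20.500 = 8.650
ΔΔCt = 8.650 − 11.330 = -2.680
Fold change = 2^(−(-2.680)) = 2^2.680 = 6.4086

6.409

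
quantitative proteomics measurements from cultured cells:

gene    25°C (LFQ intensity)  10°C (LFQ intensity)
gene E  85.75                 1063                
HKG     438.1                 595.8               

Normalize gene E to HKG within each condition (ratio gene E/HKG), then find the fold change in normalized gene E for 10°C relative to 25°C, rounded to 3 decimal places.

9.115

gene E/HKG (25°C) = 85.75 / 438.1 = 0.19573
gene E/HKG (10°C) = 1063 / 595.8 = 1.7842
Fold change = 1.7842 / 0.19573 = 9.1153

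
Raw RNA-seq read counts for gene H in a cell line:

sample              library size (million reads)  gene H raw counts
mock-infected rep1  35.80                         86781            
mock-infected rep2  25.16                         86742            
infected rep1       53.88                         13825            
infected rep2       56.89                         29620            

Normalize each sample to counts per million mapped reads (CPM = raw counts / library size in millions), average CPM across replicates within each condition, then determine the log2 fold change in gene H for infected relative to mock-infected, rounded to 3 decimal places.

CPM(mock-infected rep1) = 86781 / 35.80 = 2424.0503
CPM(mock-infected rep2) = 86742 / 25.16 = 3447.6153
CPM(infected rep1) = 13825 / 53.88 = 256.5887
CPM(infected rep2) = 29620 / 56.89 = 520.6539
mean CPM(mock-infected) = 2935.8328; mean CPM(infected) = 388.6213
Fold change = 388.6213 / 2935.8328 = 0.13237
log2(0.13237) = -2.9173

-2.917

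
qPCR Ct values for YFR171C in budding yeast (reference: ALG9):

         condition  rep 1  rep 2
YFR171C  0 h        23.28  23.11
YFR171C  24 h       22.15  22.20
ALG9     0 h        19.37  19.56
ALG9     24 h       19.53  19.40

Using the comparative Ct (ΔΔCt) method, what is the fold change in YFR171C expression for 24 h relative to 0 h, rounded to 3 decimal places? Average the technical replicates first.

2.028

Mean Ct: YFR171C 0 h 23.195; YFR171C 24 h 22.175; ALG9 0 h 19.465; ALG9 24 h 19.465
ΔCt(0 h) = 23.195 − 19.465 = 3.730
ΔCt(24 h) = 22.175 − 19.465 = 2.710
ΔΔCt = 2.710 − 3.730 = -1.020
Fold change = 2^(−(-1.020)) = 2^1.020 = 2.0279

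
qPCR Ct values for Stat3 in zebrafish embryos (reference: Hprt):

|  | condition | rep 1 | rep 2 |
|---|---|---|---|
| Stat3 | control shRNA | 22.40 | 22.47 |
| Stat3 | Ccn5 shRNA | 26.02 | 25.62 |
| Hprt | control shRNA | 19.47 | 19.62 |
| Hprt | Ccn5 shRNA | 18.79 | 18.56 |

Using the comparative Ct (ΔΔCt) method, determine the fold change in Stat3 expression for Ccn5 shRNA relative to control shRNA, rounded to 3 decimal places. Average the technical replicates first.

0.052

Mean Ct: Stat3 control shRNA 22.435; Stat3 Ccn5 shRNA 25.820; Hprt control shRNA 19.545; Hprt Ccn5 shRNA 18.675
ΔCt(control shRNA) = 22.435 − 19.545 = 2.890
ΔCt(Ccn5 shRNA) = 25.820 − 18.675 = 7.145
ΔΔCt = 7.145 − 2.890 = 4.255
Fold change = 2^(−4.255) = 0.0524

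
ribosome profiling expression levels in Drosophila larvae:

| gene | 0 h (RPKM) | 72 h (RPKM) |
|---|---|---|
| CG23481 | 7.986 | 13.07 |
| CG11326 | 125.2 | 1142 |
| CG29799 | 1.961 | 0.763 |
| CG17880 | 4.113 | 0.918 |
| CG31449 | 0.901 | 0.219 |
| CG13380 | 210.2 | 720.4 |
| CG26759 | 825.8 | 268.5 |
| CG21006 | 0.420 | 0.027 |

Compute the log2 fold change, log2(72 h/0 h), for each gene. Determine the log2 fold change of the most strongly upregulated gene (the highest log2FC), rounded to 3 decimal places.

3.189

log2(13.07/7.986) = 0.711  (CG23481)
log2(1142/125.2) = 3.189  (CG11326)
log2(0.763/1.961) = -1.362  (CG29799)
log2(0.918/4.113) = -2.164  (CG17880)
log2(0.219/0.901) = -2.041  (CG31449)
log2(720.4/210.2) = 1.777  (CG13380)
log2(268.5/825.8) = -1.621  (CG26759)
log2(0.027/0.420) = -3.959  (CG21006)
CG11326 is most strongly upregulated.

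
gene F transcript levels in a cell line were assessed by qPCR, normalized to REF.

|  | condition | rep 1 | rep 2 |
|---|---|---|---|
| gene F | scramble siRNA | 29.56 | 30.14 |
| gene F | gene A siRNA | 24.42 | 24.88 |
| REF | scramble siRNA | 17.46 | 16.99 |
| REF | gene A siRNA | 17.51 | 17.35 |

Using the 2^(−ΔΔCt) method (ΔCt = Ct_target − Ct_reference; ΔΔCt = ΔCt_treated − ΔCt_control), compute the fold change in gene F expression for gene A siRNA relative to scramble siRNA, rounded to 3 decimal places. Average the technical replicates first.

42.371

Mean Ct: gene F scramble siRNA 29.850; gene F gene A siRNA 24.650; REF scramble siRNA 17.225; REF gene A siRNA 17.430
ΔCt(scramble siRNA) = 29.850 − 17.225 = 12.625
ΔCt(gene A siRNA) = 24.650 − 17.430 = 7.220
ΔΔCt = 7.220 − 12.625 = -5.405
Fold change = 2^(−(-5.405)) = 2^5.405 = 42.3708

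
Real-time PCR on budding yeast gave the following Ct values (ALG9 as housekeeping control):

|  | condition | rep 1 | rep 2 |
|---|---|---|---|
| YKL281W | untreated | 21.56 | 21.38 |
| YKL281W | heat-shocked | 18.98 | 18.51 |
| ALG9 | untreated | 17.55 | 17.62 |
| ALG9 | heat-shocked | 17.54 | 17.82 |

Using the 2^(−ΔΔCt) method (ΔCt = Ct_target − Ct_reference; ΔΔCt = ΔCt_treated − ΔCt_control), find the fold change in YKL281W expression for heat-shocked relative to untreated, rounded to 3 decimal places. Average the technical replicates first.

Mean Ct: YKL281W untreated 21.470; YKL281W heat-shocked 18.745; ALG9 untreated 17.585; ALG9 heat-shocked 17.680
ΔCt(untreated) = 21.470 − 17.585 = 3.885
ΔCt(heat-shocked) = 18.745 − 17.680 = 1.065
ΔΔCt = 1.065 − 3.885 = -2.820
Fold change = 2^(−(-2.820)) = 2^2.820 = 7.0616

7.062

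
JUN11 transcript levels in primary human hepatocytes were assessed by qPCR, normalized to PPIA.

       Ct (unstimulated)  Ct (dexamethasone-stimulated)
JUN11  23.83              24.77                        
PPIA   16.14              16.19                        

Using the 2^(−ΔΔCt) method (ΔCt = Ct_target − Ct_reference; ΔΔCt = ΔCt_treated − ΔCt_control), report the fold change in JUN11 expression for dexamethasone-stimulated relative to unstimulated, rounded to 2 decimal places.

ΔCt(unstimulated) = 23.830 − 16.140 = 7.690
ΔCt(dexamethasone-stimulated) = 24.770 − 16.190 = 8.580
ΔΔCt = 8.580 − 7.690 = 0.890
Fold change = 2^(−0.890) = 0.540

0.54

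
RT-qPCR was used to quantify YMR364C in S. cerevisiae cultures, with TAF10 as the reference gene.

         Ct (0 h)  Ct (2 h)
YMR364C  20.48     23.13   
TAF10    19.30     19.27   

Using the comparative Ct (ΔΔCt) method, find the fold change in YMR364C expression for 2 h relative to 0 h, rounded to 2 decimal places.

0.16

ΔCt(0 h) = 20.480 − 19.300 = 1.180
ΔCt(2 h) = 23.130 − 19.270 = 3.860
ΔΔCt = 3.860 − 1.180 = 2.680
Fold change = 2^(−2.680) = 0.156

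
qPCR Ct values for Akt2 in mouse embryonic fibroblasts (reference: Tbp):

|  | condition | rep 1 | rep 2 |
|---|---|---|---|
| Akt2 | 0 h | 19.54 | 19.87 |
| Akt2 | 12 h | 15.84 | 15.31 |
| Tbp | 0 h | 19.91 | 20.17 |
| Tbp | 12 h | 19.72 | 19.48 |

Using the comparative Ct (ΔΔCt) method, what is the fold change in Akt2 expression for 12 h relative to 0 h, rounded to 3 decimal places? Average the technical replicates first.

Mean Ct: Akt2 0 h 19.705; Akt2 12 h 15.575; Tbp 0 h 20.040; Tbp 12 h 19.600
ΔCt(0 h) = 19.705 − 20.040 = -0.335
ΔCt(12 h) = 15.575 − 19.600 = -4.025
ΔΔCt = -4.025 − (-0.335) = -3.690
Fold change = 2^(−(-3.690)) = 2^3.690 = 12.9063

12.906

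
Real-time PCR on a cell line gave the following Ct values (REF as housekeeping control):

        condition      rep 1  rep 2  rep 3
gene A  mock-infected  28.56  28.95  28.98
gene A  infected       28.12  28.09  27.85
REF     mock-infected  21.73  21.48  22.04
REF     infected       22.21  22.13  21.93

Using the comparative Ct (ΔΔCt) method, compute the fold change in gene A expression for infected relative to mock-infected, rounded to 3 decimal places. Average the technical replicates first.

2.219

Mean Ct: gene A mock-infected 28.830; gene A infected 28.020; REF mock-infected 21.750; REF infected 22.090
ΔCt(mock-infected) = 28.830 − 21.750 = 7.080
ΔCt(infected) = 28.020 − 22.090 = 5.930
ΔΔCt = 5.930 − 7.080 = -1.150
Fold change = 2^(−(-1.150)) = 2^1.150 = 2.2191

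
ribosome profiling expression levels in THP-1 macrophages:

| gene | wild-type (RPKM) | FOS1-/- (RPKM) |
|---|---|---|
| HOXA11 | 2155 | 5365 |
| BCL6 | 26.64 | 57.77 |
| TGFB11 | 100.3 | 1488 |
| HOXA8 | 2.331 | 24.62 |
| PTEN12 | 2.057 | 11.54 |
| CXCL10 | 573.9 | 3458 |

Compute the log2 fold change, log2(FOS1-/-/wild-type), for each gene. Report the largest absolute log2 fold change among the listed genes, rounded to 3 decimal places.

3.891

log2(5365/2155) = 1.316  (HOXA11)
log2(57.77/26.64) = 1.117  (BCL6)
log2(1488/100.3) = 3.891  (TGFB11)
log2(24.62/2.331) = 3.401  (HOXA8)
log2(11.54/2.057) = 2.488  (PTEN12)
log2(3458/573.9) = 2.591  (CXCL10)
The largest magnitude belongs to TGFB11.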